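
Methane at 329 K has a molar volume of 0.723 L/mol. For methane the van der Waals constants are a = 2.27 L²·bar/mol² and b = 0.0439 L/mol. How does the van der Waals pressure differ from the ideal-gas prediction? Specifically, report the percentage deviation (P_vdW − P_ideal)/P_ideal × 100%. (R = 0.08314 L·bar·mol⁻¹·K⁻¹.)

Ideal: P_ideal = RT/V_m = (0.08314)(329)/0.723 = 37.8327 bar
vdW: P = RT/(V_m − b) − a/V_m² = 27.3531/0.679100 − 2.27/0.522729 = 40.2785 − 4.34259 = 35.9359 bar
% deviation = (35.9359 − 37.8327)/37.8327 × 100% = -5.01%

-5.01 %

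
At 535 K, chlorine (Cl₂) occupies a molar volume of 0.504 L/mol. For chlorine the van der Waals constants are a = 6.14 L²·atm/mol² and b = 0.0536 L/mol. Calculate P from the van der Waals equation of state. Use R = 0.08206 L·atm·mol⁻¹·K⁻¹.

P = RT/(V_m − b) − a/V_m²
RT/(V_m − b) = (0.08206)(535)/(0.504 − 0.0536) = 43.902/0.45040 = 97.473 atm
a/V_m² = 6.14/(0.504)² = 24.172 atm
P = 97.473 − 24.172 = 73.30 atm

P ≈ 73.30 atm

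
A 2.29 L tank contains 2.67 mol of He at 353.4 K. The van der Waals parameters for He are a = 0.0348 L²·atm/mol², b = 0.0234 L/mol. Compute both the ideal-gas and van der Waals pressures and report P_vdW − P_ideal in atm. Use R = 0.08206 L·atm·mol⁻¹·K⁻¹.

Ideal: P_ideal = nRT/V = (2.67)(0.08206)(353.4)/2.29 = 33.8122 atm
vdW: P = nRT/(V − nb) − a n²/V² = 77.4300/2.22752 − 0.248086/5.24410 = 34.7606 − 0.0473076 = 34.7133 atm
ΔP = 34.7133 − 33.8122 = 0.901 atm

ΔP ≈ 0.901 atm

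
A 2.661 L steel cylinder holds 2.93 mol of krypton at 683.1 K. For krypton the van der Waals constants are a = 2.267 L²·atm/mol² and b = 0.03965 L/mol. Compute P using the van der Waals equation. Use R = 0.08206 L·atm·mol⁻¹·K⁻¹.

P ≈ 61.79 atm

P = nRT/(V − nb) − a n²/V²
nRT/(V − nb) = (2.93)(0.08206)(683.1)/(2.661 − 2.93×0.03965) = 164.24/2.5448 = 64.539 atm
a n²/V² = (2.267)(2.93)²/(2.661)² = 2.7485 atm
P = 64.539 − 2.7485 = 61.79 atm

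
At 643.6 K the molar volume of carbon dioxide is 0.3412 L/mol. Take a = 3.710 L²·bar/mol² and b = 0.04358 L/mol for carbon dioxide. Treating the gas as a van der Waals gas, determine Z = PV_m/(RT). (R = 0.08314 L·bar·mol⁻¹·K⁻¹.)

Z ≈ 0.9432

P = RT/(V_m − b) − a/V_m² = (0.08314)(643.6)/(0.3412 − 0.04358) − 3.710/(0.3412)²
  = 53.509/0.29762 − 31.868 = 179.79 − 31.868 = 147.92 bar
Z = PV_m/(RT) = (147.92)(0.3412)/((0.08314)(643.6)) = 50.470/53.509 = 0.9432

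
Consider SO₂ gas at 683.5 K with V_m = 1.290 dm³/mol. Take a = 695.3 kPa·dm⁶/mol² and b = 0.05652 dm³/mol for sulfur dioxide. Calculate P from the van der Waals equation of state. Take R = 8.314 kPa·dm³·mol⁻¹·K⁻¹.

P ≈ 4189 kPa

P = RT/(V_m − b) − a/V_m²
RT/(V_m − b) = (8.314)(683.5)/(1.290 − 0.05652) = 5682.6/1.2335 = 4606.9 kPa
a/V_m² = 695.3/(1.290)² = 417.82 kPa
P = 4606.9 − 417.82 = 4189 kPa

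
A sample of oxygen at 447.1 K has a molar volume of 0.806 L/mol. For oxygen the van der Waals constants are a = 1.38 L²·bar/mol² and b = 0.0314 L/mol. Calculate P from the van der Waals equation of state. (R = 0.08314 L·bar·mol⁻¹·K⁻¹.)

P ≈ 45.86 bar

P = RT/(V_m − b) − a/V_m²
RT/(V_m − b) = (0.08314)(447.1)/(0.806 − 0.0314) = 37.172/0.77460 = 47.989 bar
a/V_m² = 1.38/(0.806)² = 2.1243 bar
P = 47.989 − 2.1243 = 45.86 bar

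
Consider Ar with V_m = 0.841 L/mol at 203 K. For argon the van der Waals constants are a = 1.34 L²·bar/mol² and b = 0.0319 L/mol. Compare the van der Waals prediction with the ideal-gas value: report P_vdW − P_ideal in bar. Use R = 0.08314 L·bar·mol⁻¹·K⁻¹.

ΔP ≈ -1.103 bar

Ideal: P_ideal = RT/V_m = (0.08314)(203)/0.841 = 20.0683 bar
vdW: P = RT/(V_m − b) − a/V_m² = 16.8774/0.809100 − 1.34/0.707281 = 20.8595 − 1.89458 = 18.9649 bar
ΔP = 18.9649 − 20.0683 = -1.103 bar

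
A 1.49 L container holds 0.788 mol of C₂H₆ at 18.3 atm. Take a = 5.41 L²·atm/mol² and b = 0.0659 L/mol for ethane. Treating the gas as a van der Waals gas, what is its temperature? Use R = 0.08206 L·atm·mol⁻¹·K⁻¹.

T ≈ 440.6 K

T = (P + a n²/V²)(V − nb)/(nR)
P + a n²/V² = 18.3 + (5.41)(0.788)²/(1.49)² = 19.813 atm
V − nb = 1.49 − (0.788)(0.0659) = 1.4381 L
T = (19.813)(1.4381)/((0.788)(0.08206)) = 440.6 K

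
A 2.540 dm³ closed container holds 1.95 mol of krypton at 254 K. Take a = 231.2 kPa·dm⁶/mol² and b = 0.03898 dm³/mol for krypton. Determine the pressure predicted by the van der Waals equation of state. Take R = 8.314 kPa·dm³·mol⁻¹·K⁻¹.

P ≈ 1535 kPa

P = nRT/(V − nb) − a n²/V²
nRT/(V − nb) = (1.95)(8.314)(254)/(2.540 − 1.95×0.03898) = 4117.9/2.4640 = 1671.2 kPa
a n²/V² = (231.2)(1.95)²/(2.540)² = 136.27 kPa
P = 1671.2 − 136.27 = 1535 kPa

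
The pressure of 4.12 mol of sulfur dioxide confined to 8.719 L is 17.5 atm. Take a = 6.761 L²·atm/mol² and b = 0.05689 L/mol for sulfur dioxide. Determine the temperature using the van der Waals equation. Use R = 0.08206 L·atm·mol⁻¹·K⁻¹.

T ≈ 477.1 K

T = (P + a n²/V²)(V − nb)/(nR)
P + a n²/V² = 17.5 + (6.761)(4.12)²/(8.719)² = 19.010 atm
V − nb = 8.719 − (4.12)(0.05689) = 8.4846 L
T = (19.010)(8.4846)/((4.12)(0.08206)) = 477.1 K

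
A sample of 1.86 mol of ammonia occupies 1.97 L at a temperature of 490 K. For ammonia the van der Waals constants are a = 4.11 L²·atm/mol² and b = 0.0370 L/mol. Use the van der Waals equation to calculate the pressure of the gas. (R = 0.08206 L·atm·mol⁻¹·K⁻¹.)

P ≈ 35.67 atm

P = nRT/(V − nb) − a n²/V²
nRT/(V − nb) = (1.86)(0.08206)(490)/(1.97 − 1.86×0.0370) = 74.789/1.9012 = 39.338 atm
a n²/V² = (4.11)(1.86)²/(1.97)² = 3.6638 atm
P = 39.338 − 3.6638 = 35.67 atm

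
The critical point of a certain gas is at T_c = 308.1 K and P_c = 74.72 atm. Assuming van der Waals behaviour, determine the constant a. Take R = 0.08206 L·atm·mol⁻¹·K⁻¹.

a ≈ 3.609 L²·atm/mol²

From T_c = 8a/(27Rb) and P_c = a/(27b²): a = 27 R² T_c²/(64 P_c).
a = 27×(0.08206)²×(308.1)²/(64×74.72) = 17259/4782.1 = 3.609 L²·atm/mol²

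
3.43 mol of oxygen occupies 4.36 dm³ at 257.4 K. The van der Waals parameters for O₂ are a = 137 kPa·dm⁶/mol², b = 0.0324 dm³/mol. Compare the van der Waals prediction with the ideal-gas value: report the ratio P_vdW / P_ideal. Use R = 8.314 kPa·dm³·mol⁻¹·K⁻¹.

Ideal: P_ideal = nRT/V = (3.43)(8.314)(257.4)/4.36 = 1683.55 kPa
vdW: P = nRT/(V − nb) − a n²/V² = 7340.28/4.24887 − 1611.79/19.0096 = 1727.58 − 84.7882 = 1642.79 kPa
Ratio = 1642.79/1683.55 = 0.9758

P_vdW / P_ideal ≈ 0.9758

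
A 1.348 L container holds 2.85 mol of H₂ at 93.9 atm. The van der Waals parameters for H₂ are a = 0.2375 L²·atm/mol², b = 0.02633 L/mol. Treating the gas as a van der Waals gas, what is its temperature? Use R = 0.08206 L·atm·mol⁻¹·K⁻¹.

T = (P + a n²/V²)(V − nb)/(nR)
P + a n²/V² = 93.9 + (0.2375)(2.85)²/(1.348)² = 94.962 atm
V − nb = 1.348 − (2.85)(0.02633) = 1.2730 L
T = (94.962)(1.2730)/((2.85)(0.08206)) = 516.9 K

T ≈ 516.9 K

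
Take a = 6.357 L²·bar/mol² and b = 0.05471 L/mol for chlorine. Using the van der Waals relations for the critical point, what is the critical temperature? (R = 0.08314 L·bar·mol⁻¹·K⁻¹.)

T_c ≈ 414.1 K

For a van der Waals gas, T_c = 8a/(27Rb).
T_c = 8×6.357/(27×0.08314×0.05471) = 50.856/0.12281 = 414.1 K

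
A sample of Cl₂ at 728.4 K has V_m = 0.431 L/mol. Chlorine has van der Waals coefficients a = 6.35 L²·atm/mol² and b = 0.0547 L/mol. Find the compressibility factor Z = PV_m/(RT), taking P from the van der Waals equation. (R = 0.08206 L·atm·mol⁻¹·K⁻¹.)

Z ≈ 0.8989

P = RT/(V_m − b) − a/V_m² = (0.08206)(728.4)/(0.431 − 0.0547) − 6.35/(0.431)²
  = 59.773/0.37630 − 34.184 = 158.84 − 34.184 = 124.66 atm
Z = PV_m/(RT) = (124.66)(0.431)/((0.08206)(728.4)) = 53.728/59.773 = 0.8989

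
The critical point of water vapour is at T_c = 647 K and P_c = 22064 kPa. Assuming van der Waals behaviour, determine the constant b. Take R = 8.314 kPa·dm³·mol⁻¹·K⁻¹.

From T_c = 8a/(27Rb) and P_c = a/(27b²): b = R T_c/(8 P_c).
b = (8.314)(647)/(8×22064) = 5379.2/176512 = 0.03047 dm³/mol

b ≈ 0.03047 dm³/mol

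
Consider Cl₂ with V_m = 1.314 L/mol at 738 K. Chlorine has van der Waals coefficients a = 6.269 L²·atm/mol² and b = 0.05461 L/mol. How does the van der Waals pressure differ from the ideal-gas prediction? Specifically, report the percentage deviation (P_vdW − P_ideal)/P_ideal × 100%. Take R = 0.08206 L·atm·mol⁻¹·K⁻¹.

-3.54 %

Ideal: P_ideal = RT/V_m = (0.08206)(738)/1.314 = 46.0885 atm
vdW: P = RT/(V_m − b) − a/V_m² = 60.5603/1.25939 − 6.269/1.72660 = 48.0870 − 3.63084 = 44.4562 atm
% deviation = (44.4562 − 46.0885)/46.0885 × 100% = -3.54%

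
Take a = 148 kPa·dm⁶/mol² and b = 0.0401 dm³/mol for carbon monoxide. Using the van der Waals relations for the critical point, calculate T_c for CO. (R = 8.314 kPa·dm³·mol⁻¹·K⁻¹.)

T_c ≈ 131.5 K

For a van der Waals gas, T_c = 8a/(27Rb).
T_c = 8×148/(27×8.314×0.0401) = 1184.0/9.0016 = 131.5 K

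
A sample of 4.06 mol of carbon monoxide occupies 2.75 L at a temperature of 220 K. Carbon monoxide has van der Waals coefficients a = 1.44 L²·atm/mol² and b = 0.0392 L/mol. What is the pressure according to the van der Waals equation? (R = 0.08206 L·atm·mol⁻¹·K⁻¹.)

P = nRT/(V − nb) − a n²/V²
nRT/(V − nb) = (4.06)(0.08206)(220)/(2.75 − 4.06×0.0392) = 73.296/2.5908 = 28.291 atm
a n²/V² = (1.44)(4.06)²/(2.75)² = 3.1387 atm
P = 28.291 − 3.1387 = 25.15 atm

P ≈ 25.15 atm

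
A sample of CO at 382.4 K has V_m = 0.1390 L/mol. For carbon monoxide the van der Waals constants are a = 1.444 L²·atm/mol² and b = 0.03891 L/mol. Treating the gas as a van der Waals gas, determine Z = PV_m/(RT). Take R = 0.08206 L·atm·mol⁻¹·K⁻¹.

Z ≈ 1.058

P = RT/(V_m − b) − a/V_m² = (0.08206)(382.4)/(0.1390 − 0.03891) − 1.444/(0.1390)²
  = 31.380/0.10009 − 74.737 = 313.52 − 74.737 = 238.78 atm
Z = PV_m/(RT) = (238.78)(0.1390)/((0.08206)(382.4)) = 33.190/31.380 = 1.058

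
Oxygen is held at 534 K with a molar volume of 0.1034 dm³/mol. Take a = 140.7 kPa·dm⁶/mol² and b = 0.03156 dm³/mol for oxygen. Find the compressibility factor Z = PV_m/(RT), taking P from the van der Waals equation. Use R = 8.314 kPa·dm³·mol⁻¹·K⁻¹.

Z ≈ 1.133

P = RT/(V_m − b) − a/V_m² = (8.314)(534)/(0.1034 − 0.03156) − 140.7/(0.1034)²
  = 4439.7/0.071840 − 13160 = 61800 − 13160 = 48640 kPa
Z = PV_m/(RT) = (48640)(0.1034)/((8.314)(534)) = 5029.4/4439.7 = 1.133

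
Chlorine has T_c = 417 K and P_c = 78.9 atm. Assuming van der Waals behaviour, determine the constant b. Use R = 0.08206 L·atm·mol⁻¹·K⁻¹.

From T_c = 8a/(27Rb) and P_c = a/(27b²): b = R T_c/(8 P_c).
b = (0.08206)(417)/(8×78.9) = 34.219/631.20 = 0.05421 L/mol

b ≈ 0.05421 L/mol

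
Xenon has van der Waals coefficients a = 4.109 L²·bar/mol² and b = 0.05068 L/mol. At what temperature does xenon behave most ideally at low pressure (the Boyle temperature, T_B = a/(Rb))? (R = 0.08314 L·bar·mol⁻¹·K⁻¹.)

T_B ≈ 975.2 K

For a van der Waals gas the second virial coefficient B₂ = b − a/(RT) vanishes at T_B = a/(Rb).
T_B = 4.109/(0.08314×0.05068) = 4.109/0.0042135 = 975.2 K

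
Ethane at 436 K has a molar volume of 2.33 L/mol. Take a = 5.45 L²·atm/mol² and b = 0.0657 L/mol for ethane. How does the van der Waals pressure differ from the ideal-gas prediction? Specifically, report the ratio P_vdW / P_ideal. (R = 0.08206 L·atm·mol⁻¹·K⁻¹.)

Ideal: P_ideal = RT/V_m = (0.08206)(436)/2.33 = 15.3554 atm
vdW: P = RT/(V_m − b) − a/V_m² = 35.7782/2.26430 − 5.45/5.42890 = 15.8010 − 1.00389 = 14.7971 atm
Ratio = 14.7971/15.3554 = 0.9636

P_vdW / P_ideal ≈ 0.9636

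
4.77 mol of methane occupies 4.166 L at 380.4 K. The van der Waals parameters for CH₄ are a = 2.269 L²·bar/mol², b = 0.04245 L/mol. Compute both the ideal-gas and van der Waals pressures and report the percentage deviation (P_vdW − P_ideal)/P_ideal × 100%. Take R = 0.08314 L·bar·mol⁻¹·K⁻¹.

Ideal: P_ideal = nRT/V = (4.77)(0.08314)(380.4)/4.166 = 36.2118 bar
vdW: P = nRT/(V − nb) − a n²/V² = 150.858/3.96351 − 51.6263/17.3556 = 38.0617 − 2.97462 = 35.0871 bar
% deviation = (35.0871 − 36.2118)/36.2118 × 100% = -3.11%

-3.11 %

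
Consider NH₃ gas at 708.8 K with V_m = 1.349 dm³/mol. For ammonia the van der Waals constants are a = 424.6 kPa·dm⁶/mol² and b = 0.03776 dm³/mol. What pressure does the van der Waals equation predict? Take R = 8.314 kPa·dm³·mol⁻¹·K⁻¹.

P = RT/(V_m − b) − a/V_m²
RT/(V_m − b) = (8.314)(708.8)/(1.349 − 0.03776) = 5893.0/1.3112 = 4494.4 kPa
a/V_m² = 424.6/(1.349)² = 233.32 kPa
P = 4494.4 − 233.32 = 4261 kPa

P ≈ 4261 kPa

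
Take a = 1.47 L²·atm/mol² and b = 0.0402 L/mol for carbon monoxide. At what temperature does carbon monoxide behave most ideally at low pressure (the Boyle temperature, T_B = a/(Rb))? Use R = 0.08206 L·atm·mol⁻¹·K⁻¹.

T_B ≈ 445.6 K

For a van der Waals gas the second virial coefficient B₂ = b − a/(RT) vanishes at T_B = a/(Rb).
T_B = 1.47/(0.08206×0.0402) = 1.47/0.0032988 = 445.6 K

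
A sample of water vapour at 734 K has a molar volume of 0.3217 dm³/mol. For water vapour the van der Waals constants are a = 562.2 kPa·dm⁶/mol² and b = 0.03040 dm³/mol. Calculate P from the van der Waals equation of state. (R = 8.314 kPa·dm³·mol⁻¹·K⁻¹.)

P = RT/(V_m − b) − a/V_m²
RT/(V_m − b) = (8.314)(734)/(0.3217 − 0.03040) = 6102.5/0.29130 = 20949 kPa
a/V_m² = 562.2/(0.3217)² = 5432.4 kPa
P = 20949 − 5432.4 = 15517 kPa

P ≈ 15517 kPa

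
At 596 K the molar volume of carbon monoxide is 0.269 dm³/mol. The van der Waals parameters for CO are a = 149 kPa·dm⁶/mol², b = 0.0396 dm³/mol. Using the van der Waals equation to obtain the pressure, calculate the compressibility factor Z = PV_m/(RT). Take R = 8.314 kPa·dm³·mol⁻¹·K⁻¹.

P = RT/(V_m − b) − a/V_m² = (8.314)(596)/(0.269 − 0.0396) − 149/(0.269)²
  = 4955.1/0.22940 − 2059.1 = 21600 − 2059.1 = 19541 kPa
Z = PV_m/(RT) = (19541)(0.269)/((8.314)(596)) = 5256.5/4955.1 = 1.061

Z ≈ 1.061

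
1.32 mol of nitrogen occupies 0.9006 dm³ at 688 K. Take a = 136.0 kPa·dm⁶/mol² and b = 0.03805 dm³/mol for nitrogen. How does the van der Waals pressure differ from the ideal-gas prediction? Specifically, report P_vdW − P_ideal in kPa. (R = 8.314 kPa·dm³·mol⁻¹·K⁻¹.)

ΔP ≈ 203.0 kPa

Ideal: P_ideal = nRT/V = (1.32)(8.314)(688)/0.9006 = 8383.79 kPa
vdW: P = nRT/(V − nb) − a n²/V² = 7550.44/0.850374 − 236.966/0.811080 = 8878.96 − 292.161 = 8586.80 kPa
ΔP = 8586.80 − 8383.79 = 203.0 kPa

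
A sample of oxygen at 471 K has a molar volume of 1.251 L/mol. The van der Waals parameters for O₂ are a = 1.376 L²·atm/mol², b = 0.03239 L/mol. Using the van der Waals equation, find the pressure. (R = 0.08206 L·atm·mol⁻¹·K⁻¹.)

P = RT/(V_m − b) − a/V_m²
RT/(V_m − b) = (0.08206)(471)/(1.251 − 0.03239) = 38.650/1.2186 = 31.717 atm
a/V_m² = 1.376/(1.251)² = 0.87923 atm
P = 31.717 − 0.87923 = 30.84 atm

P ≈ 30.84 atm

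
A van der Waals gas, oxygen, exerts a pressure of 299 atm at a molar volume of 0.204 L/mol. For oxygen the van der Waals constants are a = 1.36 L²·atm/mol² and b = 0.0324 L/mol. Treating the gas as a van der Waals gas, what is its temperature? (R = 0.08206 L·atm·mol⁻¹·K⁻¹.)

T ≈ 693.6 K

T = (P + a/V_m²)(V_m − b)/R
P + a/V_m² = 299 + 1.36/(0.204)² = 331.68 atm
V_m − b = 0.204 − 0.0324 = 0.17160 L/mol
T = (331.68)(0.17160)/0.08206 = 693.6 K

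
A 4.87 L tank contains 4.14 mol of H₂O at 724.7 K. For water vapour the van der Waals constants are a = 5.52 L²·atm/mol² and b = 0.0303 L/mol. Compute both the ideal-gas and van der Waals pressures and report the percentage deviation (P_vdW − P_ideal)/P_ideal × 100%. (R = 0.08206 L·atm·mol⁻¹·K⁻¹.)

-5.25 %

Ideal: P_ideal = nRT/V = (4.14)(0.08206)(724.7)/4.87 = 50.5547 atm
vdW: P = nRT/(V − nb) − a n²/V² = 246.201/4.74456 − 94.6106/23.7169 = 51.8912 − 3.98916 = 47.9020 atm
% deviation = (47.9020 − 50.5547)/50.5547 × 100% = -5.25%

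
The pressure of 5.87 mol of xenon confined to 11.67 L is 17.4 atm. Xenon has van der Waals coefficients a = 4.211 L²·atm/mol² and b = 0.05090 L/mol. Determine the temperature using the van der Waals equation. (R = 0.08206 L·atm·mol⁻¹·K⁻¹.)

T ≈ 435.9 K

T = (P + a n²/V²)(V − nb)/(nR)
P + a n²/V² = 17.4 + (4.211)(5.87)²/(11.67)² = 18.465 atm
V − nb = 11.67 − (5.87)(0.05090) = 11.371 L
T = (18.465)(11.371)/((5.87)(0.08206)) = 435.9 K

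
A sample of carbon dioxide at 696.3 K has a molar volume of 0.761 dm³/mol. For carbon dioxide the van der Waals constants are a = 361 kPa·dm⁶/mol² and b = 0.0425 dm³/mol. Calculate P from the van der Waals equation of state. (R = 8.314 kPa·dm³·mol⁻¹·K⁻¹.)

P ≈ 7434 kPa

P = RT/(V_m − b) − a/V_m²
RT/(V_m − b) = (8.314)(696.3)/(0.761 − 0.0425) = 5789.0/0.71850 = 8057.1 kPa
a/V_m² = 361/(0.761)² = 623.36 kPa
P = 8057.1 − 623.36 = 7434 kPa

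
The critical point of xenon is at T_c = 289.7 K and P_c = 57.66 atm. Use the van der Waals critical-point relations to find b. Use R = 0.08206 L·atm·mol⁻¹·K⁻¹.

From T_c = 8a/(27Rb) and P_c = a/(27b²): b = R T_c/(8 P_c).
b = (0.08206)(289.7)/(8×57.66) = 23.773/461.28 = 0.05154 L/mol

b ≈ 0.05154 L/mol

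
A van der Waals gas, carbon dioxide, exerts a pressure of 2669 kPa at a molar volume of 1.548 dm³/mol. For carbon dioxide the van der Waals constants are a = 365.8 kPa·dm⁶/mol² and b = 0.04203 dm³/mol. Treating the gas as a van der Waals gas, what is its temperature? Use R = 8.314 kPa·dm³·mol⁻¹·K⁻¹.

T ≈ 511.1 K

T = (P + a/V_m²)(V_m − b)/R
P + a/V_m² = 2669 + 365.8/(1.548)² = 2821.7 kPa
V_m − b = 1.548 − 0.04203 = 1.5060 dm³/mol
T = (2821.7)(1.5060)/8.314 = 511.1 K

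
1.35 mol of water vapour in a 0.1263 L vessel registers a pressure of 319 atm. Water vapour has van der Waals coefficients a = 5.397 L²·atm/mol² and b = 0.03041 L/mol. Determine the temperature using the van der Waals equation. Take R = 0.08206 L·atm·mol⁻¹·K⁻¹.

T = (P + a n²/V²)(V − nb)/(nR)
P + a n²/V² = 319 + (5.397)(1.35)²/(0.1263)² = 935.61 atm
V − nb = 0.1263 − (1.35)(0.03041) = 0.085247 L
T = (935.61)(0.085247)/((1.35)(0.08206)) = 720.0 K

T ≈ 720.0 K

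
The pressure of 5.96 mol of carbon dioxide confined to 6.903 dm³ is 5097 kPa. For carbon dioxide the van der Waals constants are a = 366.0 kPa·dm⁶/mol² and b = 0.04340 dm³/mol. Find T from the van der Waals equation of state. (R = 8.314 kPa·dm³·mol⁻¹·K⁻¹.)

T ≈ 720.0 K

T = (P + a n²/V²)(V − nb)/(nR)
P + a n²/V² = 5097 + (366.0)(5.96)²/(6.903)² = 5369.8 kPa
V − nb = 6.903 − (5.96)(0.04340) = 6.6443 dm³
T = (5369.8)(6.6443)/((5.96)(8.314)) = 720.0 K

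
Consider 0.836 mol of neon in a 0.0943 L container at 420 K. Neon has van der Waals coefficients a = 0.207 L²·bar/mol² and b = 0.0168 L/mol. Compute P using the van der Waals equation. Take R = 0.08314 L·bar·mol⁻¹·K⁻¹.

P = nRT/(V − nb) − a n²/V²
nRT/(V − nb) = (0.836)(0.08314)(420)/(0.0943 − 0.836×0.0168) = 29.192/0.080255 = 363.74 bar
a n²/V² = (0.207)(0.836)²/(0.0943)² = 16.269 bar
P = 363.74 − 16.269 = 347.5 bar

P ≈ 347.5 bar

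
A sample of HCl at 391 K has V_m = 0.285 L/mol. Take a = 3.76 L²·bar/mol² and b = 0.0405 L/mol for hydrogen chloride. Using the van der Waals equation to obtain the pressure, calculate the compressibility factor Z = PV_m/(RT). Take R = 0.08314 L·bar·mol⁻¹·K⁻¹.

Z ≈ 0.7598

P = RT/(V_m − b) − a/V_m² = (0.08314)(391)/(0.285 − 0.0405) − 3.76/(0.285)²
  = 32.508/0.24450 − 46.291 = 132.96 − 46.291 = 86.67 bar
Z = PV_m/(RT) = (86.67)(0.285)/((0.08314)(391)) = 24.701/32.508 = 0.7598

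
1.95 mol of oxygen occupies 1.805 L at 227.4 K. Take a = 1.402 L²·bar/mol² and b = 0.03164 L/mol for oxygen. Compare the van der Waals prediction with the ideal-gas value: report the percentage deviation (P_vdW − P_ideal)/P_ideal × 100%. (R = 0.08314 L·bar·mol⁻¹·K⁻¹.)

Ideal: P_ideal = nRT/V = (1.95)(0.08314)(227.4)/1.805 = 20.4248 bar
vdW: P = nRT/(V − nb) − a n²/V² = 36.8668/1.74330 − 5.33111/3.25803 = 21.1477 − 1.63630 = 19.5114 bar
% deviation = (19.5114 − 20.4248)/20.4248 × 100% = -4.47%

-4.47 %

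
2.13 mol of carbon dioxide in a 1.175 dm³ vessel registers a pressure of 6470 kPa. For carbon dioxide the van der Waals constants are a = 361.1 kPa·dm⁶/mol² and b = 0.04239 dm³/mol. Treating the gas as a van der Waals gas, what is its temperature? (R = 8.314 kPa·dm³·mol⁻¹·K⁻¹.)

T = (P + a n²/V²)(V − nb)/(nR)
P + a n²/V² = 6470 + (361.1)(2.13)²/(1.175)² = 7656.6 kPa
V − nb = 1.175 − (2.13)(0.04239) = 1.0847 dm³
T = (7656.6)(1.0847)/((2.13)(8.314)) = 469.0 K

T ≈ 469.0 K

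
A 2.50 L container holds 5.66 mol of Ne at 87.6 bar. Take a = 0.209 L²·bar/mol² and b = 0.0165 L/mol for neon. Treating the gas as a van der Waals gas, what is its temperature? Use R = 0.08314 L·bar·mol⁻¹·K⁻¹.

T ≈ 453.5 K

T = (P + a n²/V²)(V − nb)/(nR)
P + a n²/V² = 87.6 + (0.209)(5.66)²/(2.50)² = 88.671 bar
V − nb = 2.50 − (5.66)(0.0165) = 2.4066 L
T = (88.671)(2.4066)/((5.66)(0.08314)) = 453.5 K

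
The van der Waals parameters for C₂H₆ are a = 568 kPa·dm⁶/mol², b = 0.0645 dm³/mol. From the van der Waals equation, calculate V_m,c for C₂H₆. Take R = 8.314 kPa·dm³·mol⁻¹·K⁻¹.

For a van der Waals gas, V_m,c = 3b.
V_m,c = 3×0.0645 = 0.1935 dm³/mol

V_m,c ≈ 0.1935 dm³/mol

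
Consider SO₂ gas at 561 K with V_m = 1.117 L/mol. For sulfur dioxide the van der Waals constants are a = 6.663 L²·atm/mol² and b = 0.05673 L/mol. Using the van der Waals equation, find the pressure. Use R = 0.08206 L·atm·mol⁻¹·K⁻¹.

P = RT/(V_m − b) − a/V_m²
RT/(V_m − b) = (0.08206)(561)/(1.117 − 0.05673) = 46.036/1.0603 = 43.418 atm
a/V_m² = 6.663/(1.117)² = 5.3403 atm
P = 43.418 − 5.3403 = 38.08 atm

P ≈ 38.08 atm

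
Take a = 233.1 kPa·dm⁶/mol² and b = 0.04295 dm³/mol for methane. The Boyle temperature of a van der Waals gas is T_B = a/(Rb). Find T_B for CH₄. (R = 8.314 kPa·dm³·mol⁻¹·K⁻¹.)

For a van der Waals gas the second virial coefficient B₂ = b − a/(RT) vanishes at T_B = a/(Rb).
T_B = 233.1/(8.314×0.04295) = 233.1/0.35709 = 652.8 K

T_B ≈ 652.8 K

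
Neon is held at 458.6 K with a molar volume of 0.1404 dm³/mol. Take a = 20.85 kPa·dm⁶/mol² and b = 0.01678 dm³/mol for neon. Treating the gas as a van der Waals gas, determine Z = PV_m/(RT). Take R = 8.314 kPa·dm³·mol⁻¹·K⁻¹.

P = RT/(V_m − b) − a/V_m² = (8.314)(458.6)/(0.1404 − 0.01678) − 20.85/(0.1404)²
  = 3812.8/0.12362 − 1057.7 = 30843 − 1057.7 = 29785 kPa
Z = PV_m/(RT) = (29785)(0.1404)/((8.314)(458.6)) = 4181.8/3812.8 = 1.097

Z ≈ 1.097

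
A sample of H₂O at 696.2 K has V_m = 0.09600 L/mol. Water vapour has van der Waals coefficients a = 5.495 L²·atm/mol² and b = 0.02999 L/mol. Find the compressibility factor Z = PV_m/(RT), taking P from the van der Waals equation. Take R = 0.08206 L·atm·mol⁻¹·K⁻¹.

Z ≈ 0.4524

P = RT/(V_m − b) − a/V_m² = (0.08206)(696.2)/(0.09600 − 0.02999) − 5.495/(0.09600)²
  = 57.130/0.066010 − 596.25 = 865.47 − 596.25 = 269.22 atm
Z = PV_m/(RT) = (269.22)(0.09600)/((0.08206)(696.2)) = 25.845/57.130 = 0.4524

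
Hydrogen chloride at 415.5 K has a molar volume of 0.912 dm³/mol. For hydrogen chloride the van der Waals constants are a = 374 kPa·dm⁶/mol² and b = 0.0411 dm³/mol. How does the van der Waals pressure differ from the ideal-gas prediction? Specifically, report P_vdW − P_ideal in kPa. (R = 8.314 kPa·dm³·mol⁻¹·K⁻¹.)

ΔP ≈ -270.9 kPa

Ideal: P_ideal = RT/V_m = (8.314)(415.5)/0.912 = 3787.79 kPa
vdW: P = RT/(V_m − b) − a/V_m² = 3454.47/0.870900 − 374/0.831744 = 3966.55 − 449.658 = 3516.89 kPa
ΔP = 3516.89 − 3787.79 = -270.9 kPa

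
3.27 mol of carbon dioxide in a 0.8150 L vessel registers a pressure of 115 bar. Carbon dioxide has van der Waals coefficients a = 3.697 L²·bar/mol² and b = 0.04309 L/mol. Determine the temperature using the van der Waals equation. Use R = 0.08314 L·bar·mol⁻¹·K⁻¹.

T = (P + a n²/V²)(V − nb)/(nR)
P + a n²/V² = 115 + (3.697)(3.27)²/(0.8150)² = 174.52 bar
V − nb = 0.8150 − (3.27)(0.04309) = 0.67410 L
T = (174.52)(0.67410)/((3.27)(0.08314)) = 432.7 K

T ≈ 432.7 K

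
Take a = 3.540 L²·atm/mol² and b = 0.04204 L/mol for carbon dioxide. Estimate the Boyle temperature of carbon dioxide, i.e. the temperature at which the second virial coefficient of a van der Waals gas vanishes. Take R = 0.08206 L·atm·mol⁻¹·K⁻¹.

For a van der Waals gas the second virial coefficient B₂ = b − a/(RT) vanishes at T_B = a/(Rb).
T_B = 3.540/(0.08206×0.04204) = 3.540/0.0034498 = 1026 K

T_B ≈ 1026 K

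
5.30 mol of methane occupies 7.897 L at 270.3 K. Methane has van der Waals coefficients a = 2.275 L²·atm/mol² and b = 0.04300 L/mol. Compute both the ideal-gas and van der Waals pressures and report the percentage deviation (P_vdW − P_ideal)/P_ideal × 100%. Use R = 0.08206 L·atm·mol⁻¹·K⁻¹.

-3.91 %

Ideal: P_ideal = nRT/V = (5.30)(0.08206)(270.3)/7.897 = 14.8865 atm
vdW: P = nRT/(V − nb) − a n²/V² = 117.558/7.66910 − 63.9048/62.3626 = 15.3288 − 1.02473 = 14.3041 atm
% deviation = (14.3041 − 14.8865)/14.8865 × 100% = -3.91%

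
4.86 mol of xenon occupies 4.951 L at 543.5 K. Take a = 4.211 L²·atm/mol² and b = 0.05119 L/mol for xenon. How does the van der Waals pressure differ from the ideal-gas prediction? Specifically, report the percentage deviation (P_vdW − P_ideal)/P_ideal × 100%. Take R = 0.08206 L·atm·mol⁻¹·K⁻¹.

Ideal: P_ideal = nRT/V = (4.86)(0.08206)(543.5)/4.951 = 43.7799 atm
vdW: P = nRT/(V − nb) − a n²/V² = 216.754/4.70222 − 99.4621/24.5124 = 46.0961 − 4.05762 = 42.0385 atm
% deviation = (42.0385 − 43.7799)/43.7799 × 100% = -3.98%

-3.98 %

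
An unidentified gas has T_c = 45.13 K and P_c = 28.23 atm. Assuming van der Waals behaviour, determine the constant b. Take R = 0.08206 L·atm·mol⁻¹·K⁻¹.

From T_c = 8a/(27Rb) and P_c = a/(27b²): b = R T_c/(8 P_c).
b = (0.08206)(45.13)/(8×28.23) = 3.7034/225.84 = 0.01640 L/mol

b ≈ 0.01640 L/mol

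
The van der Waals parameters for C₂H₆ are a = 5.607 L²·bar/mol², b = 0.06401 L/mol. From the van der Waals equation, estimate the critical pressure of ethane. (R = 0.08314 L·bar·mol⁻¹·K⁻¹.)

P_c ≈ 50.68 bar

For a van der Waals gas, P_c = a/(27b²).
P_c = 5.607/(27×(0.06401)²) = 5.607/0.11063 = 50.68 bar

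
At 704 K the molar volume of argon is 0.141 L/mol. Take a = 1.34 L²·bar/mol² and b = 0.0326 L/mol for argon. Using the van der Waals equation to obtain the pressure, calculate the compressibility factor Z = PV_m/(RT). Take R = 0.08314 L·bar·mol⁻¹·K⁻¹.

Z ≈ 1.138

P = RT/(V_m − b) − a/V_m² = (0.08314)(704)/(0.141 − 0.0326) − 1.34/(0.141)²
  = 58.531/0.10840 − 67.401 = 539.95 − 67.401 = 472.55 bar
Z = PV_m/(RT) = (472.55)(0.141)/((0.08314)(704)) = 66.630/58.531 = 1.138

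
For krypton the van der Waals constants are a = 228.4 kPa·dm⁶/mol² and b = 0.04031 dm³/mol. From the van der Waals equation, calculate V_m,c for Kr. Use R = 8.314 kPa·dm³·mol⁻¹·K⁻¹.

For a van der Waals gas, V_m,c = 3b.
V_m,c = 3×0.04031 = 0.1209 dm³/mol

V_m,c ≈ 0.1209 dm³/mol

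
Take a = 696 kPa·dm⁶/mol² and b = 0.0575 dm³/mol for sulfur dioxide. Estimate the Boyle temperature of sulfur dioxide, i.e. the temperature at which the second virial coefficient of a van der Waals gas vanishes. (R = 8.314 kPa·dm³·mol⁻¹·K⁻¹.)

For a van der Waals gas the second virial coefficient B₂ = b − a/(RT) vanishes at T_B = a/(Rb).
T_B = 696/(8.314×0.0575) = 696/0.47806 = 1456 K

T_B ≈ 1456 K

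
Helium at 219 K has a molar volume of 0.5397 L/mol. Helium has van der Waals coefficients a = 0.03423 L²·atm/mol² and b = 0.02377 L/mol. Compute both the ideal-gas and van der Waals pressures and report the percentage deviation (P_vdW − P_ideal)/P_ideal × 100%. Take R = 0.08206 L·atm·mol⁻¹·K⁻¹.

4.25 %

Ideal: P_ideal = RT/V_m = (0.08206)(219)/0.5397 = 33.2984 atm
vdW: P = RT/(V_m − b) − a/V_m² = 17.9711/0.515930 − 0.03423/0.291276 = 34.8324 − 0.117517 = 34.7149 atm
% deviation = (34.7149 − 33.2984)/33.2984 × 100% = 4.25%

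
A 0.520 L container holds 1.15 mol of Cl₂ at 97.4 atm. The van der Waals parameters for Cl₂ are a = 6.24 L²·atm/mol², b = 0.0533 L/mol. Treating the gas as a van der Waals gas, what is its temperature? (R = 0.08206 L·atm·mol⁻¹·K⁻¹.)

T = (P + a n²/V²)(V − nb)/(nR)
P + a n²/V² = 97.4 + (6.24)(1.15)²/(0.520)² = 127.92 atm
V − nb = 0.520 − (1.15)(0.0533) = 0.45871 L
T = (127.92)(0.45871)/((1.15)(0.08206)) = 621.8 K

T ≈ 621.8 K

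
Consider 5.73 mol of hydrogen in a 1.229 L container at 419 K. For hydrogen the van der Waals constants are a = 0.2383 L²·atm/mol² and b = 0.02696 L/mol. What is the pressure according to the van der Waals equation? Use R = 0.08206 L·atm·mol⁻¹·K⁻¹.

P = nRT/(V − nb) − a n²/V²
nRT/(V − nb) = (5.73)(0.08206)(419)/(1.229 − 5.73×0.02696) = 197.02/1.0745 = 183.36 atm
a n²/V² = (0.2383)(5.73)²/(1.229)² = 5.1800 atm
P = 183.36 − 5.1800 = 178.2 atm

P ≈ 178.2 atm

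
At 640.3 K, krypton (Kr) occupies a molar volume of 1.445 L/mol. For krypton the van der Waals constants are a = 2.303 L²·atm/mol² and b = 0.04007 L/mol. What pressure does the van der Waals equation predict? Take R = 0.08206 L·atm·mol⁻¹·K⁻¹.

P ≈ 36.30 atm

P = RT/(V_m − b) − a/V_m²
RT/(V_m − b) = (0.08206)(640.3)/(1.445 − 0.04007) = 52.543/1.4049 = 37.400 atm
a/V_m² = 2.303/(1.445)² = 1.1030 atm
P = 37.400 − 1.1030 = 36.30 atm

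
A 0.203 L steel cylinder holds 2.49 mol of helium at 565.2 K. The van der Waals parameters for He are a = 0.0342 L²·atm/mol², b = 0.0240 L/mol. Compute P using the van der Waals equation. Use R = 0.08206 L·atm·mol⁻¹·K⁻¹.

P ≈ 801.1 atm

P = nRT/(V − nb) − a n²/V²
nRT/(V − nb) = (2.49)(0.08206)(565.2)/(0.203 − 2.49×0.0240) = 115.49/0.14324 = 806.27 atm
a n²/V² = (0.0342)(2.49)²/(0.203)² = 5.1456 atm
P = 806.27 − 5.1456 = 801.1 atm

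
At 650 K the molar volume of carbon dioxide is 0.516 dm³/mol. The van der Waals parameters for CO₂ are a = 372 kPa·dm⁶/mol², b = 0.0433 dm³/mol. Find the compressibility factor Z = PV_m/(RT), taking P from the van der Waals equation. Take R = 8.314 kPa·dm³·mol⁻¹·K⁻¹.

P = RT/(V_m − b) − a/V_m² = (8.314)(650)/(0.516 − 0.0433) − 372/(0.516)²
  = 5404.1/0.47270 − 1397.2 = 11432 − 1397.2 = 10035 kPa
Z = PV_m/(RT) = (10035)(0.516)/((8.314)(650)) = 5178.1/5404.1 = 0.9582

Z ≈ 0.9582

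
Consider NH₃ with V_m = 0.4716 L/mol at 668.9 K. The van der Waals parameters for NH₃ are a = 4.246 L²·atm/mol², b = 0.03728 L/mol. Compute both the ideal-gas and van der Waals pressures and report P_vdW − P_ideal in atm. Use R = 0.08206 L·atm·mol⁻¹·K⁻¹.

ΔP ≈ -9.10 atm

Ideal: P_ideal = RT/V_m = (0.08206)(668.9)/0.4716 = 116.391 atm
vdW: P = RT/(V_m − b) − a/V_m² = 54.8899/0.434320 − 4.246/0.222407 = 126.381 − 19.0911 = 107.290 atm
ΔP = 107.290 − 116.391 = -9.10 atm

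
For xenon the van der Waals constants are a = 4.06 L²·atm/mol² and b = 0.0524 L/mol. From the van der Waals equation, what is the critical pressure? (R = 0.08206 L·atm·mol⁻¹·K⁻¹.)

For a van der Waals gas, P_c = a/(27b²).
P_c = 4.06/(27×(0.0524)²) = 4.06/0.074136 = 54.76 atm

P_c ≈ 54.76 atm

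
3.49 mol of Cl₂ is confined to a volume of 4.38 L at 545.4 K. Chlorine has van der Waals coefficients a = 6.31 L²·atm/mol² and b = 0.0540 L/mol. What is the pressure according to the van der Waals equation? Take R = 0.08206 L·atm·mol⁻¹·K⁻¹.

P ≈ 33.26 atm

P = nRT/(V − nb) − a n²/V²
nRT/(V − nb) = (3.49)(0.08206)(545.4)/(4.38 − 3.49×0.0540) = 156.20/4.1915 = 37.266 atm
a n²/V² = (6.31)(3.49)²/(4.38)² = 4.0062 atm
P = 37.266 − 4.0062 = 33.26 atm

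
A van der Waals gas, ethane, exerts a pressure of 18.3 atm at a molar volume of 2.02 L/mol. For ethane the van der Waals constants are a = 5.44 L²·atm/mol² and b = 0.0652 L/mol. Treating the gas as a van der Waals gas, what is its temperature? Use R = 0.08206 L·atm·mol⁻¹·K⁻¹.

T ≈ 467.7 K

T = (P + a/V_m²)(V_m − b)/R
P + a/V_m² = 18.3 + 5.44/(2.02)² = 19.633 atm
V_m − b = 2.02 − 0.0652 = 1.9548 L/mol
T = (19.633)(1.9548)/0.08206 = 467.7 K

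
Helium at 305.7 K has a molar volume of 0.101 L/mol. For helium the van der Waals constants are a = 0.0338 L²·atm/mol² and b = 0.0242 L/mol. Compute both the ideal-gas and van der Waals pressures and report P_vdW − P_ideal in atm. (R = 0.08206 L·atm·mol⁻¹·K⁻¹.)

ΔP ≈ 74.95 atm

Ideal: P_ideal = RT/V_m = (0.08206)(305.7)/0.101 = 248.374 atm
vdW: P = RT/(V_m − b) − a/V_m² = 25.0857/0.0768000 − 0.0338/0.0102010 = 326.637 − 3.31340 = 323.324 atm
ΔP = 323.324 − 248.374 = 74.95 atm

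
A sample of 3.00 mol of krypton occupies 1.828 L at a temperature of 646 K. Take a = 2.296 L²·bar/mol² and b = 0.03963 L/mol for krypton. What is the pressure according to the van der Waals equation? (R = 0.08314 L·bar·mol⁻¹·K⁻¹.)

P = nRT/(V − nb) − a n²/V²
nRT/(V − nb) = (3.00)(0.08314)(646)/(1.828 − 3.00×0.03963) = 161.13/1.7091 = 94.278 bar
a n²/V² = (2.296)(3.00)²/(1.828)² = 6.1839 bar
P = 94.278 − 6.1839 = 88.09 bar

P ≈ 88.09 bar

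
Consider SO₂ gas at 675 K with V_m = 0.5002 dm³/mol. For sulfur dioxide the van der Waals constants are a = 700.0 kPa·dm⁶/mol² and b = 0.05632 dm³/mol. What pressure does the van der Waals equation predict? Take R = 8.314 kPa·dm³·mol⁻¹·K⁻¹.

P = RT/(V_m − b) − a/V_m²
RT/(V_m − b) = (8.314)(675)/(0.5002 − 0.05632) = 5612.0/0.44388 = 12643 kPa
a/V_m² = 700.0/(0.5002)² = 2797.8 kPa
P = 12643 − 2797.8 = 9845 kPa

P ≈ 9845 kPa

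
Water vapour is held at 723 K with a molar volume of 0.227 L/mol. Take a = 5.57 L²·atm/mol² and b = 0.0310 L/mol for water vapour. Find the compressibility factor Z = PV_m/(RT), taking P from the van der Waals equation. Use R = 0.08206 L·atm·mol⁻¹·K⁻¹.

Z ≈ 0.7446

P = RT/(V_m − b) − a/V_m² = (0.08206)(723)/(0.227 − 0.0310) − 5.57/(0.227)²
  = 59.329/0.19600 − 108.09 = 302.70 − 108.09 = 194.61 atm
Z = PV_m/(RT) = (194.61)(0.227)/((0.08206)(723)) = 44.176/59.329 = 0.7446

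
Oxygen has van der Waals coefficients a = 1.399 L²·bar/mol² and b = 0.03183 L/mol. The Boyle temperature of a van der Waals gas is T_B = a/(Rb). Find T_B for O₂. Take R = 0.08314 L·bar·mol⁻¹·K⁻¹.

For a van der Waals gas the second virial coefficient B₂ = b − a/(RT) vanishes at T_B = a/(Rb).
T_B = 1.399/(0.08314×0.03183) = 1.399/0.0026463 = 528.7 K

T_B ≈ 528.7 K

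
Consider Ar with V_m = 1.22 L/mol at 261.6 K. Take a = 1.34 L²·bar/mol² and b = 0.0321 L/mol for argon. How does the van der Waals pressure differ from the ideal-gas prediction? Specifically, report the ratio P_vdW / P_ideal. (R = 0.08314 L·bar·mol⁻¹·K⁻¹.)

Ideal: P_ideal = RT/V_m = (0.08314)(261.6)/1.22 = 17.8274 bar
vdW: P = RT/(V_m − b) − a/V_m² = 21.7494/1.18790 − 1.34/1.48840 = 18.3091 − 0.900296 = 17.4088 bar
Ratio = 17.4088/17.8274 = 0.9765

P_vdW / P_ideal ≈ 0.9765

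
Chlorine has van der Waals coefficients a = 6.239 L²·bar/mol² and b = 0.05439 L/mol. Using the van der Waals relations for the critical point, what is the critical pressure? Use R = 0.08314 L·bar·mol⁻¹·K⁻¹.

P_c ≈ 78.11 bar

For a van der Waals gas, P_c = a/(27b²).
P_c = 6.239/(27×(0.05439)²) = 6.239/0.079873 = 78.11 bar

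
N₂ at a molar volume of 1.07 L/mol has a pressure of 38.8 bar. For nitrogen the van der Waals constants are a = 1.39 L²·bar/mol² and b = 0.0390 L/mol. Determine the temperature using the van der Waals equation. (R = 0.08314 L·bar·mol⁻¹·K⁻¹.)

T ≈ 496.2 K

T = (P + a/V_m²)(V_m − b)/R
P + a/V_m² = 38.8 + 1.39/(1.07)² = 40.014 bar
V_m − b = 1.07 − 0.0390 = 1.0310 L/mol
T = (40.014)(1.0310)/0.08314 = 496.2 K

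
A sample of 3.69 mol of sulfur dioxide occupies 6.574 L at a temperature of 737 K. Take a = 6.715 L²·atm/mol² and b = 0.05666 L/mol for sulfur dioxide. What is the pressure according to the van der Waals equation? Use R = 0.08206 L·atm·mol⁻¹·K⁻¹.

P = nRT/(V − nb) − a n²/V²
nRT/(V − nb) = (3.69)(0.08206)(737)/(6.574 − 3.69×0.05666) = 223.16/6.3649 = 35.061 atm
a n²/V² = (6.715)(3.69)²/(6.574)² = 2.1156 atm
P = 35.061 − 2.1156 = 32.95 atm

P ≈ 32.95 atm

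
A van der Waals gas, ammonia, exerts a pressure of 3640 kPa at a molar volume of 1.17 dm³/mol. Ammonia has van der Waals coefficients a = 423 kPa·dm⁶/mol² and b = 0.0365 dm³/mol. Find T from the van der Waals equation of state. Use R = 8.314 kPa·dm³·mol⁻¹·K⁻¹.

T = (P + a/V_m²)(V_m − b)/R
P + a/V_m² = 3640 + 423/(1.17)² = 3949.0 kPa
V_m − b = 1.17 − 0.0365 = 1.1335 dm³/mol
T = (3949.0)(1.1335)/8.314 = 538.4 K

T ≈ 538.4 K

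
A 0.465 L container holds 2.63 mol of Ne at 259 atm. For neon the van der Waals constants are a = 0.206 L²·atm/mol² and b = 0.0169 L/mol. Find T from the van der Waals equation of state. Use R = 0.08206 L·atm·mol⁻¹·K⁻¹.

T ≈ 517.5 K

T = (P + a n²/V²)(V − nb)/(nR)
P + a n²/V² = 259 + (0.206)(2.63)²/(0.465)² = 265.59 atm
V − nb = 0.465 − (2.63)(0.0169) = 0.42055 L
T = (265.59)(0.42055)/((2.63)(0.08206)) = 517.5 K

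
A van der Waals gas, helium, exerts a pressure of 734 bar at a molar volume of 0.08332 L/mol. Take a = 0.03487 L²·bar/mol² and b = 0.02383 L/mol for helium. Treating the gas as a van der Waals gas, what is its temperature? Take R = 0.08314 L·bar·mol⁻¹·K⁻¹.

T ≈ 528.8 K

T = (P + a/V_m²)(V_m − b)/R
P + a/V_m² = 734 + 0.03487/(0.08332)² = 739.02 bar
V_m − b = 0.08332 − 0.02383 = 0.059490 L/mol
T = (739.02)(0.059490)/0.08314 = 528.8 K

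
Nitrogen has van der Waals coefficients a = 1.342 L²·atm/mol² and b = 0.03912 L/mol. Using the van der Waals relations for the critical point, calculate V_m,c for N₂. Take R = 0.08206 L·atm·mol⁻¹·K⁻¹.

For a van der Waals gas, V_m,c = 3b.
V_m,c = 3×0.03912 = 0.1174 L/mol

V_m,c ≈ 0.1174 L/mol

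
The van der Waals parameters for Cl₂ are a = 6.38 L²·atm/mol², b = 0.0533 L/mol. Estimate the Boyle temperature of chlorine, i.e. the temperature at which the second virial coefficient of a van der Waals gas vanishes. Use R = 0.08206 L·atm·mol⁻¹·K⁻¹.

For a van der Waals gas the second virial coefficient B₂ = b − a/(RT) vanishes at T_B = a/(Rb).
T_B = 6.38/(0.08206×0.0533) = 6.38/0.0043738 = 1459 K

T_B ≈ 1459 K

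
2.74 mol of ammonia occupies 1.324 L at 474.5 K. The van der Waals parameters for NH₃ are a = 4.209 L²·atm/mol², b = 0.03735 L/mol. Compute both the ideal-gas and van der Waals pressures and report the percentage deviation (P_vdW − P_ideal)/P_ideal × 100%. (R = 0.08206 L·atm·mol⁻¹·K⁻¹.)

-13.99 %

Ideal: P_ideal = nRT/V = (2.74)(0.08206)(474.5)/1.324 = 80.5806 atm
vdW: P = nRT/(V − nb) − a n²/V² = 106.689/1.22166 − 31.5995/1.75298 = 87.3312 − 18.0262 = 69.3050 atm
% deviation = (69.3050 − 80.5806)/80.5806 × 100% = -13.99%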